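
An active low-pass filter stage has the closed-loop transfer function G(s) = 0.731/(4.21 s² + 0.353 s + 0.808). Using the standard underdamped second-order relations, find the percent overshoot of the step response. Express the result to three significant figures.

%OS ≈ 73.9%

Dividing through by 4.21: denominator becomes s² + 0.08385 s + 0.1919.
So ω_n = √0.1919 = 0.438 rad/s and ζ = 0.08385/(2·0.438) = 0.0957.
%OS = 100·exp(−πζ/√(1−ζ²)) = 73.9%.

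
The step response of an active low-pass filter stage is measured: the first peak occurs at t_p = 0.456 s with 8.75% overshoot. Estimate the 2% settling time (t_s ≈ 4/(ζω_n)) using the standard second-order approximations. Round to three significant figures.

t_s ≈ 0.749 s

From the overshoot, ζ = −ln(OS)/√(π²+ln²(OS)) = 0.613.
t_p = π/ω_d ⇒ ω_d = 6.89 rad/s; then ω_n = ω_d/√(1−ζ²) = 8.72 rad/s.
t_s ≈ 4/(ζω_n) = 4/(0.613·8.72) = 0.749 s.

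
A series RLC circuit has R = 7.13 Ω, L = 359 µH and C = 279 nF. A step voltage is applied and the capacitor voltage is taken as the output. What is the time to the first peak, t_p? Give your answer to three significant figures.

For a series RLC circuit (capacitor voltage as output), ω_n = 1/√(LC) = 1/√(359 µH · 279 nF) = 99900 rad/s.
ζ = (R/2)·√(C/L) = (7.13/2)·√(279 nF/359 µH) = 0.0994.
ω_d = 99900·√(1 − 0.0994²) = 99400 rad/s. t_p = π/ω_d = 0.0000316 s.

t_p ≈ 0.0000316 s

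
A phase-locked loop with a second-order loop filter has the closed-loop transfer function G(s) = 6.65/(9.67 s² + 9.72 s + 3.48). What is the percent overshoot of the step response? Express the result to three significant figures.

%OS ≈ 0.806%

Dividing through by 9.67: denominator becomes s² + 1.005 s + 0.3599.
So ω_n = √0.3599 = 0.600 rad/s and ζ = 1.005/(2·0.600) = 0.838.
%OS = 100 e^{−πζ/√(1−ζ²)} with ζ = 0.838 gives 0.806%.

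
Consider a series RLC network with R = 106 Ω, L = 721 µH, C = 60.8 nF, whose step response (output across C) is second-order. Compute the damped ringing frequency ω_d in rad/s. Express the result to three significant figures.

ω_d ≈ 132000 rad/s

For a series RLC circuit (capacitor voltage as output), ω_n = 1/√(LC) = 1/√(721 µH · 60.8 nF) = 151000 rad/s.
ζ = (R/2)·√(C/L) = (106/2)·√(60.8 nF/721 µH) = 0.487.
ω_d = 151000·√(1 − 0.487²) = 132000 rad/s.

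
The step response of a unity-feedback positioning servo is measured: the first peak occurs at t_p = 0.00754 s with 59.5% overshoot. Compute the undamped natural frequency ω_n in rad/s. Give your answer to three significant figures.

ω_n ≈ 422 rad/s

The overshoot fixes ζ = −ln(OS)/√(π²+ln²(OS)) = 0.163.
From t_p = π/ω_d, ω_d = π/0.00754 = 417 rad/s, so ω_n = ω_d/√(1−ζ²) = 422 rad/s.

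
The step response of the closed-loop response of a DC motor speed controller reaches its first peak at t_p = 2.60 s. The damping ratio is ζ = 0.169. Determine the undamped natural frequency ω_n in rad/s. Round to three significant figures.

Peak time t_p = π/ω_d, so ω_d = π/t_p = π/2.60 = 1.21 rad/s.
ω_n = ω_d/√(1−ζ²) = 1.21/√0.971 = 1.23 rad/s.

ω_n ≈ 1.23 rad/s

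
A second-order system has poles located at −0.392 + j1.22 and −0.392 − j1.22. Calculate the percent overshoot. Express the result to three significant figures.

%OS ≈ 36.4%

|pole| = ω_n = √(0.392² + 1.22²) = 1.28 rad/s; ζ = cos θ = σ/ω_n = 0.306.
Overshoot: exp(−π·0.306/√(1−0.306²)) = 0.364, i.e. 36.4%.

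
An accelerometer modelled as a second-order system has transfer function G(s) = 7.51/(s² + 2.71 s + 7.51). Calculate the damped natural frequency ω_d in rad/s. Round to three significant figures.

Matching coefficients with s² + 2ζω_n s + ω_n² gives ω_n² = 7.51 ⇒ ω_n = 2.74 rad/s, and ζ = 2.71/(2ω_n) = 0.494.
ω_d = ω_n√(1−ζ²) = 2.38 rad/s.

ω_d ≈ 2.38 rad/s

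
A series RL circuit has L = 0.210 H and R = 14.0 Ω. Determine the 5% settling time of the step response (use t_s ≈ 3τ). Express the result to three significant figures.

τ = L/R = 0.210/14.0 = 0.0150 s.
t_s ≈ 3τ = 0.0450 s.

t_s ≈ 0.0450 s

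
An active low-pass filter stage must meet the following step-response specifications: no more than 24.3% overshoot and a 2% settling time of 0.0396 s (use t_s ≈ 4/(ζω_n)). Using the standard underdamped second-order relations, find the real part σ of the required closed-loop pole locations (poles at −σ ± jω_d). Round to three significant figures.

σ ≈ 101

The settling-time spec alone fixes σ = ζω_n = 4/t_s = 4/0.0396 = 101.
(Overshoot then fixes ζ = 0.411 and hence ω_d = σ·√(1−ζ²)/ζ = 224 rad/s.)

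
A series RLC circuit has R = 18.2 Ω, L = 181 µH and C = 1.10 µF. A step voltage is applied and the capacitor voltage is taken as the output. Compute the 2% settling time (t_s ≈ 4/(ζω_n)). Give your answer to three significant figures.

For a series RLC circuit (capacitor voltage as output), ω_n = 1/√(LC) = 1/√(181 µH · 1.10 µF) = 70900 rad/s.
ζ = (R/2)·√(C/L) = (18.2/2)·√(1.10 µF/181 µH) = 0.709.
t_s ≈ 4/(ζω_n) = 0.0000796 s.

t_s ≈ 0.0000796 s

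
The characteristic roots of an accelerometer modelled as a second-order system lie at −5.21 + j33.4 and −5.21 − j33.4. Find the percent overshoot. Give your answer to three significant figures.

The poles are at −σ ± jω_d with σ = 5.21 and ω_d = 33.4, so ω_n = √(σ²+ω_d²) = 33.8 rad/s and ζ = σ/ω_n = 0.154.
%OS = 100·exp(−πζ/√(1−ζ²)) = 61.3%.

%OS ≈ 61.3%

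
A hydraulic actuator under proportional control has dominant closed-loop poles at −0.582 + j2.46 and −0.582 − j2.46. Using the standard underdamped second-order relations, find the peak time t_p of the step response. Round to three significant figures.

t_p = π/ω_d with ω_d = 2.46 (the imaginary part), so t_p = 1.28 s.

t_p ≈ 1.28 s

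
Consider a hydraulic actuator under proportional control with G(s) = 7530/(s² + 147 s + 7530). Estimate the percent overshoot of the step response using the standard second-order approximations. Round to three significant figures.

ω_n = √7530 = 86.8 rad/s; ζ = 147/(2·86.8) = 0.847.
Overshoot: exp(−π·0.847/√(1−0.847²)) = 0.00670, i.e. 0.670%.

%OS ≈ 0.670%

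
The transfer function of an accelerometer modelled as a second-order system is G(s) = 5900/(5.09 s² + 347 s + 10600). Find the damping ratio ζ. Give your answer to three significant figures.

Dividing through by 5.09: denominator becomes s² + 68.17 s + 2083.
So ω_n = √2083 = 45.6 rad/s and ζ = 68.17/(2·45.6) = 0.747.

ζ ≈ 0.747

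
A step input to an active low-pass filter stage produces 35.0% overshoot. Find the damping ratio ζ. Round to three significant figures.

ζ ≈ 0.317

From %OS = 100·exp(−πζ/√(1−ζ²)), invert to get ζ = −ln(OS)/√(π² + ln²(OS)) with OS = 0.350.
−ln 0.350 = 1.050, so ζ = 1.050/√(π² + 1.102) = 0.317.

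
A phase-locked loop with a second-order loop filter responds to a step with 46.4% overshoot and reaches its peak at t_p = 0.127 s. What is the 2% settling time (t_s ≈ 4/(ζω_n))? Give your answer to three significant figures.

ζ from %OS: ζ = |ln 0.464|/√(π²+ln²0.464) = 0.237.
From t_p = π/ω_d, ω_d = π/0.127 = 24.7 rad/s, so ω_n = ω_d/√(1−ζ²) = 25.5 rad/s.
t_s ≈ 4/(ζω_n) = 4/(0.237·25.5) = 0.662 s.

t_s ≈ 0.662 s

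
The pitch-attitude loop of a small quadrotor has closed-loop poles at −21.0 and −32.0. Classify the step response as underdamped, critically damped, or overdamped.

overdamped

Since the poles are distinct, negative and real, the response is overdamped.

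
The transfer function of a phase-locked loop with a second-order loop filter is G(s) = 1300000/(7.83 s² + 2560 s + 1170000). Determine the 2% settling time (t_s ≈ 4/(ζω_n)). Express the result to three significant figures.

t_s ≈ 0.0245 s

Dividing through by 7.83: denominator becomes s² + 326.9 s + 149400.
So ω_n = √149400 = 387 rad/s and ζ = 326.9/(2·387) = 0.423.
t_s ≈ 4/(ζω_n) = 0.0245 s.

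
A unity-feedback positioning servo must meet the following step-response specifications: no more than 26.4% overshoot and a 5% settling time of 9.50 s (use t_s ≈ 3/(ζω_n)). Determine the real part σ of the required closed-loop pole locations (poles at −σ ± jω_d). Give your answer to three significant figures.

The settling-time spec alone fixes σ = ζω_n = 3/t_s = 3/9.50 = 0.316.
(Overshoot then fixes ζ = 0.390 and hence ω_d = σ·√(1−ζ²)/ζ = 0.745 rad/s.)

σ ≈ 0.316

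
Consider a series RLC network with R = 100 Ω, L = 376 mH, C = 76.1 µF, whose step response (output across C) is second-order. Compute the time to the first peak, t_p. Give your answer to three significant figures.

For a series RLC circuit (capacitor voltage as output), ω_n = 1/√(LC) = 1/√(376 mH · 76.1 µF) = 187 rad/s.
ζ = (R/2)·√(C/L) = (100/2)·√(76.1 µF/376 mH) = 0.711.
ω_d = ω_n√(1−ζ²) = 131 rad/s. t_p = π/ω_d = 0.0239 s.

t_p ≈ 0.0239 s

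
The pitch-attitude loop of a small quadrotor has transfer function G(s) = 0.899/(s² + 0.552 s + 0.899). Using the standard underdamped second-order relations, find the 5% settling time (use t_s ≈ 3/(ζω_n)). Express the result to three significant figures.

t_s ≈ 10.9 s

Comparing the denominator to s² + 2ζω_n s + ω_n²: ω_n = √0.899 = 0.948 rad/s, and 2ζω_n = 0.552 so ζ = 0.552/(2·0.948) = 0.291.
t_s ≈ 3/(ζω_n) = 3/(0.291·0.948) = 10.9 s.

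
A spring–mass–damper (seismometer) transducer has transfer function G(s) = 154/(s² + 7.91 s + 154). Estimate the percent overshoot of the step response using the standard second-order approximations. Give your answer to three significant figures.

Comparing the denominator to s² + 2ζω_n s + ω_n²: ω_n = √154 = 12.4 rad/s, and 2ζω_n = 7.91 so ζ = 7.91/(2·12.4) = 0.319.
Overshoot: exp(−π·0.319/√(1−0.319²)) = 0.348, i.e. 34.8%.

%OS ≈ 34.8%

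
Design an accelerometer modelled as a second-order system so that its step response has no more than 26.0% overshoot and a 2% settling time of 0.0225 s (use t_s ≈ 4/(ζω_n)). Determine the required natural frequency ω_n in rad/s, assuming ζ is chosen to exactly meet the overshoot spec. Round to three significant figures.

From %OS = 100·exp(−πζ/√(1−ζ²)), invert to get ζ = −ln(OS)/√(π² + ln²(OS)) with OS = 0.260.
−ln 0.260 = 1.347, so ζ = 1.347/√(π² + 1.815) = 0.394.
From t_s ≈ 4/(ζω_n): ω_n = 4/(ζ·t_s) = 4/(0.394·0.0225) = 451 rad/s.

ω_n ≈ 451 rad/s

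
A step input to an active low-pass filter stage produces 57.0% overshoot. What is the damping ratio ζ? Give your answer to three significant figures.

ζ = −ln(OS)/√(π² + (ln OS)²). With OS = 0.570, ln OS = −0.5621 and ζ = 0.5621/3.191 = 0.176.

ζ ≈ 0.176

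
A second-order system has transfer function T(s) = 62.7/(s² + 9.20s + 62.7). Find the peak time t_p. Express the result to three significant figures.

t_p ≈ 0.487 s

Comparing the denominator to s² + 2ζω_n s + ω_n²: ω_n = √62.7 = 7.92 rad/s, and 2ζω_n = 9.20 so ζ = 9.20/(2·7.92) = 0.581.
ω_d = 7.92·√(1 − 0.581²) = 6.45 rad/s. Then t_p = π/ω_d = 0.487 s.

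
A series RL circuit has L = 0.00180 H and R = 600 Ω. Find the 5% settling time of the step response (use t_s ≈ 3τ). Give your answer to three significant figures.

τ = L/R = 0.00180/600 = 0.00000300 s.
t_s ≈ 3τ = 0.00000900 s.

t_s ≈ 0.00000900 s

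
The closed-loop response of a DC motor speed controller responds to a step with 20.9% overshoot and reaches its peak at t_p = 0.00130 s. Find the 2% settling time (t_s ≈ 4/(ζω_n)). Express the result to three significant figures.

t_s ≈ 0.00332 s

From the overshoot, ζ = −ln(OS)/√(π²+ln²(OS)) = 0.446.
t_p = π/ω_d ⇒ ω_d = 2420 rad/s; then ω_n = ω_d/√(1−ζ²) = 2700 rad/s.
t_s ≈ 4/(ζω_n) = 4/(0.446·2700) = 0.00332 s.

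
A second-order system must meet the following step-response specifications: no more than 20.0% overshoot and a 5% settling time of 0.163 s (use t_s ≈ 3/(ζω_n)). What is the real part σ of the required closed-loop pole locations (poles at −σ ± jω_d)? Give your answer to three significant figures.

The settling-time spec alone fixes σ = ζω_n = 3/t_s = 3/0.163 = 18.4.
(Overshoot then fixes ζ = 0.456 and hence ω_d = σ·√(1−ζ²)/ζ = 35.9 rad/s.)

σ ≈ 18.4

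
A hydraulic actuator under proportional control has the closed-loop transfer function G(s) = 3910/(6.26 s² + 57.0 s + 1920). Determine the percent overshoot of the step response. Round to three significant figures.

%OS ≈ 42.9%

Dividing through by 6.26: denominator becomes s² + 9.105 s + 306.7.
So ω_n = √306.7 = 17.5 rad/s and ζ = 9.105/(2·17.5) = 0.260.
%OS = 100 e^{−πζ/√(1−ζ²)} with ζ = 0.260 gives 42.9%.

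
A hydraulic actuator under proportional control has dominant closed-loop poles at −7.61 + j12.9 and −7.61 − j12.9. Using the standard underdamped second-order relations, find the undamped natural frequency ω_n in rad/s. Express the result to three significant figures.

With σ = 7.61, ω_d = 12.9: ω_n = √(σ²+ω_d²) = 15.0 rad/s, ζ = σ/ω_n = 0.508.

ω_n ≈ 15.0 rad/s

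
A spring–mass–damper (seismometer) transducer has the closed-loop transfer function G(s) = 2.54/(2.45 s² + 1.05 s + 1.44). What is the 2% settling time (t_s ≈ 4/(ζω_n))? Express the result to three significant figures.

t_s ≈ 18.7 s

Dividing through by 2.45: denominator becomes s² + 0.4286 s + 0.5878.
So ω_n = √0.5878 = 0.767 rad/s and ζ = 0.4286/(2·0.767) = 0.280.
t_s ≈ 4/(ζω_n) = 18.7 s.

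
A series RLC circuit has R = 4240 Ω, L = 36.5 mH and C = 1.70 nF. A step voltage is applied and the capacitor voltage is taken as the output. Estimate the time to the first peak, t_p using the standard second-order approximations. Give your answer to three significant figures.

For a series RLC circuit (capacitor voltage as output), ω_n = 1/√(LC) = 1/√(36.5 mH · 1.70 nF) = 127000 rad/s.
ζ = (R/2)·√(C/L) = (4240/2)·√(1.70 nF/36.5 mH) = 0.458.
ω_d = ω_n√(1−ζ²) = 113000 rad/s. t_p = π/ω_d = 0.0000278 s.

t_p ≈ 0.0000278 s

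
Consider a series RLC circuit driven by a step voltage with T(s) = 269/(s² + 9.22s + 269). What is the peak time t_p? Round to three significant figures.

t_p ≈ 0.200 s

Matching coefficients with s² + 2ζω_n s + ω_n² gives ω_n² = 269 ⇒ ω_n = 16.4 rad/s, and ζ = 9.22/(2ω_n) = 0.281.
ω_d = 16.4·√(1 − 0.281²) = 15.7 rad/s. Then t_p = π/ω_d = 0.200 s.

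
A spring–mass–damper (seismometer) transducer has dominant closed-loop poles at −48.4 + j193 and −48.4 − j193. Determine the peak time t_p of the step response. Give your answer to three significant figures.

t_p = π/ω_d with ω_d = 193 (the imaginary part), so t_p = 0.0163 s.

t_p ≈ 0.0163 s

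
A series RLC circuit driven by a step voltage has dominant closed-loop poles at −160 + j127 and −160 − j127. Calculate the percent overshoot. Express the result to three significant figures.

|pole| = ω_n = √(160² + 127²) = 204 rad/s; ζ = cos θ = σ/ω_n = 0.783.
%OS = 100 e^{−πζ/√(1−ζ²)} with ζ = 0.783 gives 1.91%.

%OS ≈ 1.91%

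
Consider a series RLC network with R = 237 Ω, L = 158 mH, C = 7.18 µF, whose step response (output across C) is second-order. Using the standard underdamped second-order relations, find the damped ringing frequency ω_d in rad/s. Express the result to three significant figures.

For a series RLC circuit (capacitor voltage as output), ω_n = 1/√(LC) = 1/√(158 mH · 7.18 µF) = 939 rad/s.
ζ = (R/2)·√(C/L) = (237/2)·√(7.18 µF/158 mH) = 0.799.
The damped frequency ω_d = ω_n√(1−ζ²) = 565 rad/s.

ω_d ≈ 565 rad/s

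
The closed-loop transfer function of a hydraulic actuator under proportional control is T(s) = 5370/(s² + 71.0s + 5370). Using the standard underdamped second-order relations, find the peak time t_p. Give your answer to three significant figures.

t_p ≈ 0.0490 s

Comparing the denominator to s² + 2ζω_n s + ω_n²: ω_n = √5370 = 73.3 rad/s, and 2ζω_n = 71.0 so ζ = 71.0/(2·73.3) = 0.484.
The damped frequency ω_d = ω_n√(1−ζ²) = 64.1 rad/s. Then t_p = π/ω_d = 0.0490 s.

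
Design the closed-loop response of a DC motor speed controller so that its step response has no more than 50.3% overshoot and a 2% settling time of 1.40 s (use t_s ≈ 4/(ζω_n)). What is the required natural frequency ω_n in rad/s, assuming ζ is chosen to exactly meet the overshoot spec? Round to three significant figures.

ζ = −ln(OS)/√(π² + (ln OS)²). With OS = 0.503, ln OS = −0.6872 and ζ = 0.6872/3.216 = 0.214.
Then ω_n = 4/(ζ t_s) = 4/(0.214 × 1.40) = 13.4 rad/s.

ω_n ≈ 13.4 rad/s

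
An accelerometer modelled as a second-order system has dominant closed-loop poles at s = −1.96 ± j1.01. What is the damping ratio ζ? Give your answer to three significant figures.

The poles are at −σ ± jω_d with σ = 1.96 and ω_d = 1.01, so ω_n = √(σ²+ω_d²) = 2.20 rad/s and ζ = σ/ω_n = 0.889.

ζ ≈ 0.889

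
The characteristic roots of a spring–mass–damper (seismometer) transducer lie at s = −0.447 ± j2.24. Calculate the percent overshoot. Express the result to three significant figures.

%OS ≈ 53.4%

With σ = 0.447, ω_d = 2.24: ω_n = √(σ²+ω_d²) = 2.28 rad/s, ζ = σ/ω_n = 0.196.
%OS = 100·exp(−πζ/√(1−ζ²)) = 53.4%.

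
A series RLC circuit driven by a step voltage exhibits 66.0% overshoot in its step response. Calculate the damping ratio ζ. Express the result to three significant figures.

Inverting the overshoot relation: ζ = |ln 0.660|/√(π² + ln²0.660) = 0.131.

ζ ≈ 0.131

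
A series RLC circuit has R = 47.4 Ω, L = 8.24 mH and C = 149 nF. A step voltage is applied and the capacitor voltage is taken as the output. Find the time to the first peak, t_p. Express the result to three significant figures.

t_p ≈ 0.000111 s

For a series RLC circuit (capacitor voltage as output), ω_n = 1/√(LC) = 1/√(8.24 mH · 149 nF) = 28500 rad/s.
ζ = (R/2)·√(C/L) = (47.4/2)·√(149 nF/8.24 mH) = 0.101.
ω_d = ω_n√(1−ζ²) = 28400 rad/s. t_p = π/ω_d = 0.000111 s.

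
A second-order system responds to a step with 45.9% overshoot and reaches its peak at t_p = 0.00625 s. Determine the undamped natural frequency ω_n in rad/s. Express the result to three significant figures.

ζ from %OS: ζ = |ln 0.459|/√(π²+ln²0.459) = 0.241.
t_p = π/ω_d ⇒ ω_d = 503 rad/s; then ω_n = ω_d/√(1−ζ²) = 518 rad/s.

ω_n ≈ 518 rad/s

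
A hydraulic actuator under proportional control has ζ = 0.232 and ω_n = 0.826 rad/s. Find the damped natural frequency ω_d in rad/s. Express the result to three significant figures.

ω_d = ω_n√(1−ζ²) = 0.826·√0.946 = 0.803 rad/s.

ω_d ≈ 0.803 rad/s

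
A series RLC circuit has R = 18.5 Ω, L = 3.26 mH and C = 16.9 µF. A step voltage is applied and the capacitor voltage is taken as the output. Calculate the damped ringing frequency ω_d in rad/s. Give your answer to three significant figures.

For a series RLC circuit (capacitor voltage as output), ω_n = 1/√(LC) = 1/√(3.26 mH · 16.9 µF) = 4260 rad/s.
ζ = (R/2)·√(C/L) = (18.5/2)·√(16.9 µF/3.26 mH) = 0.666.
ω_d = 4260·√(1 − 0.666²) = 3180 rad/s.

ω_d ≈ 3180 rad/s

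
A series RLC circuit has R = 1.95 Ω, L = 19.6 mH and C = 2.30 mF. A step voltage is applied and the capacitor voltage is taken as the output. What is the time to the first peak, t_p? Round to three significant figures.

For a series RLC circuit (capacitor voltage as output), ω_n = 1/√(LC) = 1/√(19.6 mH · 2.30 mF) = 149 rad/s.
ζ = (R/2)·√(C/L) = (1.95/2)·√(2.30 mF/19.6 mH) = 0.334.
ω_d = ω_n√(1−ζ²) = 140 rad/s. t_p = π/ω_d = 0.0224 s.

t_p ≈ 0.0224 s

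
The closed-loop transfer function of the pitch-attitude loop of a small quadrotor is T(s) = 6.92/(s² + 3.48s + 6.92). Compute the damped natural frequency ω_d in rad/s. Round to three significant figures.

ω_n = √6.92 = 2.63 rad/s; ζ = 3.48/(2·2.63) = 0.661.
ω_d = 2.63·√(1 − 0.661²) = 1.97 rad/s.

ω_d ≈ 1.97 rad/s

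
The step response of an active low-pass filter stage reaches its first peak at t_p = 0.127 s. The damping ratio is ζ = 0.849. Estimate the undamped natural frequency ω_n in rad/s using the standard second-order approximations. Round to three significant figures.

Peak time t_p = π/ω_d, so ω_d = π/t_p = π/0.127 = 24.7 rad/s.
ω_n = ω_d/√(1−ζ²) = 24.7/√0.279 = 46.8 rad/s.

ω_n ≈ 46.8 rad/s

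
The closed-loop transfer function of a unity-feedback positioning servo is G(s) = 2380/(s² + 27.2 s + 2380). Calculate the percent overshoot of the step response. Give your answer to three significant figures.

%OS ≈ 40.2%

ω_n = √2380 = 48.8 rad/s; ζ = 27.2/(2·48.8) = 0.279.
Overshoot: exp(−π·0.279/√(1−0.279²)) = 0.402, i.e. 40.2%.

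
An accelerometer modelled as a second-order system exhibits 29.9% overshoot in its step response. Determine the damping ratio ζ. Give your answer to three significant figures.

Inverting the overshoot relation: ζ = |ln 0.299|/√(π² + ln²0.299) = 0.359.

ζ ≈ 0.359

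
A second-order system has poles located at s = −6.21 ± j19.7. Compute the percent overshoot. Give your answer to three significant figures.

With σ = 6.21, ω_d = 19.7: ω_n = √(σ²+ω_d²) = 20.7 rad/s, ζ = σ/ω_n = 0.301.
Overshoot: exp(−π·0.301/√(1−0.301²)) = 0.371, i.e. 37.1%.

%OS ≈ 37.1%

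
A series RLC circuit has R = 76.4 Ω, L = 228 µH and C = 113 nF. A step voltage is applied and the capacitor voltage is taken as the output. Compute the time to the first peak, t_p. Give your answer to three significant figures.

t_p ≈ 0.0000303 s

For a series RLC circuit (capacitor voltage as output), ω_n = 1/√(LC) = 1/√(228 µH · 113 nF) = 197000 rad/s.
ζ = (R/2)·√(C/L) = (76.4/2)·√(113 nF/228 µH) = 0.850.
ω_d = ω_n√(1−ζ²) = 104000 rad/s. t_p = π/ω_d = 0.0000303 s.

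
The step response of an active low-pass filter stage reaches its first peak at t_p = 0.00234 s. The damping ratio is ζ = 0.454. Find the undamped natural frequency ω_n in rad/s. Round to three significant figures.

Peak time t_p = π/ω_d, so ω_d = π/t_p = π/0.00234 = 1340 rad/s.
ω_n = ω_d/√(1−ζ²) = 1340/√0.794 = 1510 rad/s.

ω_n ≈ 1510 rad/s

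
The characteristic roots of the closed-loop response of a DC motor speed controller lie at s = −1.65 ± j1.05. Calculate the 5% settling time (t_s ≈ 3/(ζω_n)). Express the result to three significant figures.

For poles at −σ ± jω_d, ζω_n = σ = 1.65, so t_s ≈ 3/σ = 1.82 s.

t_s ≈ 1.82 s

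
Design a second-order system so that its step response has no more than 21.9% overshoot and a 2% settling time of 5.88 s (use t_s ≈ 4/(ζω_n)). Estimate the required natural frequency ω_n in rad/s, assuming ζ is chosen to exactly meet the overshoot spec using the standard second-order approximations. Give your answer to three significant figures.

ζ = −ln(OS)/√(π² + (ln OS)²). With OS = 0.219, ln OS = −1.519 and ζ = 1.519/3.489 = 0.435.
Then ω_n = 4/(ζ t_s) = 4/(0.435 × 5.88) = 1.56 rad/s.

ω_n ≈ 1.56 rad/s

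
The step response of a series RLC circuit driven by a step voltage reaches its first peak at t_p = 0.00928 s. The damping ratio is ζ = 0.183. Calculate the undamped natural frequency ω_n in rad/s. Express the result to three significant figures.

ω_n ≈ 344 rad/s

Peak time t_p = π/ω_d, so ω_d = π/t_p = π/0.00928 = 339 rad/s.
ω_n = ω_d/√(1−ζ²) = 339/√0.967 = 344 rad/s.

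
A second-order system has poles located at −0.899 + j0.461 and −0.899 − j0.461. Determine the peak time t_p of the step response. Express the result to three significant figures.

t_p = π/ω_d with ω_d = 0.461 (the imaginary part), so t_p = 6.81 s.

t_p ≈ 6.81 s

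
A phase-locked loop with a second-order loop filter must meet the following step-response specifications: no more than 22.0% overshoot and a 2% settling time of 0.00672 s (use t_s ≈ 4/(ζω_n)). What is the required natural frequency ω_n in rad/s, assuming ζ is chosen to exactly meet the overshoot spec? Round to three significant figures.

ω_n ≈ 1370 rad/s

ζ = −ln(OS)/√(π² + (ln OS)²). With OS = 0.220, ln OS = −1.514 and ζ = 1.514/3.487 = 0.434.
From t_s ≈ 4/(ζω_n): ω_n = 4/(ζ·t_s) = 4/(0.434·0.00672) = 1370 rad/s.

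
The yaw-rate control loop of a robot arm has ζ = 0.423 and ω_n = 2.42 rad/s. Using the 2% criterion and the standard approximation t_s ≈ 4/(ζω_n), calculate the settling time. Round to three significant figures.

t_s ≈ 4/(ζω_n) = 4/(0.423 × 2.42) = 3.91 s.

t_s ≈ 3.91 s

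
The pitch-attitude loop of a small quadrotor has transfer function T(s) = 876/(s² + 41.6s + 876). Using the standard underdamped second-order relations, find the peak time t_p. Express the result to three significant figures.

t_p ≈ 0.149 s

Comparing the denominator to s² + 2ζω_n s + ω_n²: ω_n = √876 = 29.6 rad/s, and 2ζω_n = 41.6 so ζ = 41.6/(2·29.6) = 0.703.
ω_d = ω_n√(1−ζ²) = 21.1 rad/s. Then t_p = π/ω_d = 0.149 s.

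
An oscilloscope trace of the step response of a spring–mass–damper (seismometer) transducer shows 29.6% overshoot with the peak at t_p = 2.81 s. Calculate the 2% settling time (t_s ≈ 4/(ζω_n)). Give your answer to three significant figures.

The overshoot fixes ζ = −ln(OS)/√(π²+ln²(OS)) = 0.361.
t_p = π/ω_d ⇒ ω_d = 1.12 rad/s; then ω_n = ω_d/√(1−ζ²) = 1.20 rad/s.
t_s ≈ 4/(ζω_n) = 4/(0.361·1.20) = 9.23 s.

t_s ≈ 9.23 s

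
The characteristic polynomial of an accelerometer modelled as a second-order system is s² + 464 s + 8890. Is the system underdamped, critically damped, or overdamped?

a² − 4b = 180000 > 0 (two distinct real roots); the system is overdamped.

overdamped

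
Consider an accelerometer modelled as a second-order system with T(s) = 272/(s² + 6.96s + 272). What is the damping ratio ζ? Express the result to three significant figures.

Matching coefficients with s² + 2ζω_n s + ω_n² gives ω_n² = 272 ⇒ ω_n = 16.5 rad/s, and ζ = 6.96/(2ω_n) = 0.211.

ζ ≈ 0.211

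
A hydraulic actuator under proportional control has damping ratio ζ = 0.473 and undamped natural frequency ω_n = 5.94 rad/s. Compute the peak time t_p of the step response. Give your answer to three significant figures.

The damped frequency is ω_d = ω_n√(1−ζ²) = 5.94·√(1−0.224) = 5.23 rad/s.
Peak time t_p = π/ω_d = π/5.23 = 0.600 s.

t_p ≈ 0.600 s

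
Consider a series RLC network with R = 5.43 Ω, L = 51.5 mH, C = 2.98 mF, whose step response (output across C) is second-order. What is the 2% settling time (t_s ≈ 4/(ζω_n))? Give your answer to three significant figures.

For a series RLC circuit (capacitor voltage as output), ω_n = 1/√(LC) = 1/√(51.5 mH · 2.98 mF) = 80.7 rad/s.
ζ = (R/2)·√(C/L) = (5.43/2)·√(2.98 mF/51.5 mH) = 0.653.
t_s ≈ 4/(ζω_n) = 0.0759 s.

t_s ≈ 0.0759 s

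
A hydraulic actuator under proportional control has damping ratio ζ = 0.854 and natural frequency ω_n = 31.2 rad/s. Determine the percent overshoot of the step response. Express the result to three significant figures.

%OS ≈ 0.576%

For an underdamped second-order system, %OS = 100·exp(−πζ/√(1−ζ²)).
πζ/√(1−ζ²) = π·0.854/√(1−0.729) = 5.157, so %OS = 100·e^(−5.157) = 0.576%.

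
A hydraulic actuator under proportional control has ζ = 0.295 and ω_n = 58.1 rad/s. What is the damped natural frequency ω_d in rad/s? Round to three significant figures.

ω_d = ω_n√(1−ζ²) = 58.1·√0.913 = 55.5 rad/s.

ω_d ≈ 55.5 rad/s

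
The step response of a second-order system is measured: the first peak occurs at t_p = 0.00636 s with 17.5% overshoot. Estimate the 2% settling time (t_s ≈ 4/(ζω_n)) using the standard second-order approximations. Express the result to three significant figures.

ζ from %OS: ζ = |ln 0.175|/√(π²+ln²0.175) = 0.485.
From t_p = π/ω_d, ω_d = π/0.00636 = 494 rad/s, so ω_n = ω_d/√(1−ζ²) = 565 rad/s.
t_s ≈ 4/(ζω_n) = 4/(0.485·565) = 0.0146 s.

t_s ≈ 0.0146 s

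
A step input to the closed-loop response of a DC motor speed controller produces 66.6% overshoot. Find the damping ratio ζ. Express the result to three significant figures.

ζ ≈ 0.128

ζ = −ln(OS)/√(π² + (ln OS)²). With OS = 0.666, ln OS = −0.4065 and ζ = 0.4065/3.168 = 0.128.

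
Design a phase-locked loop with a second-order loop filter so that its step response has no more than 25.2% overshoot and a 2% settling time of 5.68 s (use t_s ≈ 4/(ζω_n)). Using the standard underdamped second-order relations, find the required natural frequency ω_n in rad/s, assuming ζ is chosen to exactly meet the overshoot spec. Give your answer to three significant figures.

ω_n ≈ 1.75 rad/s

From %OS = 100·exp(−πζ/√(1−ζ²)), invert to get ζ = −ln(OS)/√(π² + ln²(OS)) with OS = 0.252.
−ln 0.252 = 1.378, so ζ = 1.378/√(π² + 1.900) = 0.402.
From t_s ≈ 4/(ζω_n): ω_n = 4/(ζ·t_s) = 4/(0.402·5.68) = 1.75 rad/s.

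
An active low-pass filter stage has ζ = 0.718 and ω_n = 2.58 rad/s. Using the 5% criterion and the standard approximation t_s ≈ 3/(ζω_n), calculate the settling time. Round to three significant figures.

t_s ≈ 3/(ζω_n) = 3/(0.718 × 2.58) = 1.62 s.

t_s ≈ 1.62 s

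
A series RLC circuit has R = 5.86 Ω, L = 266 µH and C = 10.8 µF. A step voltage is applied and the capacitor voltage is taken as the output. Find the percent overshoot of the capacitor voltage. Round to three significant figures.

%OS ≈ 10.0%

For a series RLC circuit (capacitor voltage as output), ω_n = 1/√(LC) = 1/√(266 µH · 10.8 µF) = 18700 rad/s.
ζ = (R/2)·√(C/L) = (5.86/2)·√(10.8 µF/266 µH) = 0.590.
%OS = 100·exp(−πζ/√(1−ζ²)) = 10.0%.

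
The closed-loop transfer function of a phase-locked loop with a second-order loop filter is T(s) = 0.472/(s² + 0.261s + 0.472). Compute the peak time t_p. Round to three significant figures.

Comparing the denominator to s² + 2ζω_n s + ω_n²: ω_n = √0.472 = 0.687 rad/s, and 2ζω_n = 0.261 so ζ = 0.261/(2·0.687) = 0.190.
ω_d = 0.687·√(1 − 0.190²) = 0.675 rad/s. Then t_p = π/ω_d = 4.66 s.

t_p ≈ 4.66 s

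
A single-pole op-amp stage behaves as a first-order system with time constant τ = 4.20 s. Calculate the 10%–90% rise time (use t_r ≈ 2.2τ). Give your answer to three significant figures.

t_r ≈ 9.24 s

t_r ≈ 2.2τ = 9.24 s.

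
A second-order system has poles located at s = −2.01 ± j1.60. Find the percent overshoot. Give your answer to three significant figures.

With σ = 2.01, ω_d = 1.60: ω_n = √(σ²+ω_d²) = 2.57 rad/s, ζ = σ/ω_n = 0.782.
Overshoot: exp(−π·0.782/√(1−0.782²)) = 0.0193, i.e. 1.93%.

%OS ≈ 1.93%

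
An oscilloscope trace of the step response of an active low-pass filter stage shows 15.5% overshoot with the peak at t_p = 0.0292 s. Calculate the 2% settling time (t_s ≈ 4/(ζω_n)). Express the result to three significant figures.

t_s ≈ 0.0626 s

ζ from %OS: ζ = |ln 0.155|/√(π²+ln²0.155) = 0.510.
From t_p = π/ω_d, ω_d = π/0.0292 = 108 rad/s, so ω_n = ω_d/√(1−ζ²) = 125 rad/s.
t_s ≈ 4/(ζω_n) = 4/(0.510·125) = 0.0626 s.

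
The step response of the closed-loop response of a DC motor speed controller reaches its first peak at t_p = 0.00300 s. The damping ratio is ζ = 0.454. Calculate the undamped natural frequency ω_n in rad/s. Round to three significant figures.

ω_n ≈ 1180 rad/s

Peak time t_p = π/ω_d, so ω_d = π/t_p = π/0.00300 = 1050 rad/s.
ω_n = ω_d/√(1−ζ²) = 1050/√0.794 = 1180 rad/s.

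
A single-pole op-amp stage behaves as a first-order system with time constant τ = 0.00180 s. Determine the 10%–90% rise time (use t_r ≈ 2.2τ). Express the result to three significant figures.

t_r ≈ 2.2τ = 0.00396 s.

t_r ≈ 0.00396 s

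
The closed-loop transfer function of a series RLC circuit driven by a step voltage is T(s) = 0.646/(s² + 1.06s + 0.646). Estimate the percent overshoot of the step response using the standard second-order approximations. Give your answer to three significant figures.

Comparing the denominator to s² + 2ζω_n s + ω_n²: ω_n = √0.646 = 0.804 rad/s, and 2ζω_n = 1.06 so ζ = 1.06/(2·0.804) = 0.659.
Overshoot: exp(−π·0.659/√(1−0.659²)) = 0.0636, i.e. 6.36%.

%OS ≈ 6.36%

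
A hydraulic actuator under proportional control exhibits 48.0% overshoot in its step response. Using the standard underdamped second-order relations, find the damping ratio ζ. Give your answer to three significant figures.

ζ ≈ 0.228

ζ = −ln(OS)/√(π² + (ln OS)²). With OS = 0.480, ln OS = −0.7340 and ζ = 0.7340/3.226 = 0.228.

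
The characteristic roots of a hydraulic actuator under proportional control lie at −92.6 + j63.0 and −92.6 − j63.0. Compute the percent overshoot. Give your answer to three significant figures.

|pole| = ω_n = √(92.6² + 63.0²) = 112 rad/s; ζ = cos θ = σ/ω_n = 0.827.
%OS = 100·exp(−πζ/√(1−ζ²)) = 0.988%.

%OS ≈ 0.988%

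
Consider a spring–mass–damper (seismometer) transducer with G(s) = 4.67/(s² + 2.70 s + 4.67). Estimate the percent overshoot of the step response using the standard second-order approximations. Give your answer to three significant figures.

%OS ≈ 8.10%

ω_n = √4.67 = 2.16 rad/s; ζ = 2.70/(2·2.16) = 0.625.
%OS = 100 e^{−πζ/√(1−ζ²)} with ζ = 0.625 gives 8.10%.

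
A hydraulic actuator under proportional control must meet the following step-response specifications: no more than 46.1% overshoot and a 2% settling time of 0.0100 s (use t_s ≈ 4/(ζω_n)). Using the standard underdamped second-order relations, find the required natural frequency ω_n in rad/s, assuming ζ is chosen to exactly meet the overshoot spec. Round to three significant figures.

ω_n ≈ 1670 rad/s

Inverting the overshoot relation: ζ = |ln 0.461|/√(π² + ln²0.461) = 0.239.
Then ω_n = 4/(ζ t_s) = 4/(0.239 × 0.0100) = 1670 rad/s.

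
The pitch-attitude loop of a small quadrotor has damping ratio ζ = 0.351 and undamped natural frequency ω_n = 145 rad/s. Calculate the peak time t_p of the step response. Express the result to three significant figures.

The damped frequency is ω_d = ω_n√(1−ζ²) = 145·√(1−0.123) = 136 rad/s.
Peak time t_p = π/ω_d = π/136 = 0.0231 s.

t_p ≈ 0.0231 s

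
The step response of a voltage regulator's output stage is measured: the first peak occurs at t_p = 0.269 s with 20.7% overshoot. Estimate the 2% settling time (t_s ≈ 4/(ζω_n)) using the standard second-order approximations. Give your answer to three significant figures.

t_s ≈ 0.683 s

From the overshoot, ζ = −ln(OS)/√(π²+ln²(OS)) = 0.448.
t_p = π/ω_d ⇒ ω_d = 11.7 rad/s; then ω_n = ω_d/√(1−ζ²) = 13.1 rad/s.
t_s ≈ 4/(ζω_n) = 4/(0.448·13.1) = 0.683 s.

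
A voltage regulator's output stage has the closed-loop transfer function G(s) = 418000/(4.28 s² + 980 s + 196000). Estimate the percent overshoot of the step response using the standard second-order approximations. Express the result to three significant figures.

Dividing through by 4.28: denominator becomes s² + 229.0 s + 45790.
So ω_n = √45790 = 214 rad/s and ζ = 229.0/(2·214) = 0.535.
Overshoot: exp(−π·0.535/√(1−0.535²)) = 0.137, i.e. 13.7%.

%OS ≈ 13.7%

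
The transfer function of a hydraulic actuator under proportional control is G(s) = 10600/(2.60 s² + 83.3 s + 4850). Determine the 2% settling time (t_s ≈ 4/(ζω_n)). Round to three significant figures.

t_s ≈ 0.250 s

Dividing through by 2.60: denominator becomes s² + 32.04 s + 1865.
So ω_n = √1865 = 43.2 rad/s and ζ = 32.04/(2·43.2) = 0.371.
t_s ≈ 4/(ζω_n) = 0.250 s.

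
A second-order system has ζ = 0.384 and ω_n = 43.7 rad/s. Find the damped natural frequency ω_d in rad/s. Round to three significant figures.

ω_d = ω_n√(1−ζ²) = 43.7·√0.853 = 40.3 rad/s.

ω_d ≈ 40.3 rad/s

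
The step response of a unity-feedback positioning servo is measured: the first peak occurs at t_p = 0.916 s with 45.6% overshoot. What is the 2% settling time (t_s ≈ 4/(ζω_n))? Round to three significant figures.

t_s ≈ 4.67 s

From the overshoot, ζ = −ln(OS)/√(π²+ln²(OS)) = 0.242.
t_p = π/ω_d ⇒ ω_d = 3.43 rad/s; then ω_n = ω_d/√(1−ζ²) = 3.54 rad/s.
t_s ≈ 4/(ζω_n) = 4/(0.242·3.54) = 4.67 s.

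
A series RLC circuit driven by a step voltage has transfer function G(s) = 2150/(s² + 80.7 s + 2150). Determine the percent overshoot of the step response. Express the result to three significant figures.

ω_n = √2150 = 46.4 rad/s; ζ = 80.7/(2·46.4) = 0.870.
%OS = 100 e^{−πζ/√(1−ζ²)} with ζ = 0.870 gives 0.389%.

%OS ≈ 0.389%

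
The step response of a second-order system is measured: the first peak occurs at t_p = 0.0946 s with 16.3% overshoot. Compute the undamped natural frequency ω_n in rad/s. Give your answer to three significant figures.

From the overshoot, ζ = −ln(OS)/√(π²+ln²(OS)) = 0.500.
t_p = π/ω_d ⇒ ω_d = 33.2 rad/s; then ω_n = ω_d/√(1−ζ²) = 38.3 rad/s.

ω_n ≈ 38.3 rad/s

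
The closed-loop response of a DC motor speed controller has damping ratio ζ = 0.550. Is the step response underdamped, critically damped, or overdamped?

Since ζ = 0.550 < 1, the system is underdamped.

underdamped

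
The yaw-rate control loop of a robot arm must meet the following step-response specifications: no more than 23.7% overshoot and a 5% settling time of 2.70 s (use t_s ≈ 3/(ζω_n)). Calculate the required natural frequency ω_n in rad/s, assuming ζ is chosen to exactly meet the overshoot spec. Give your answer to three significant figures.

ω_n ≈ 2.67 rad/s

From %OS = 100·exp(−πζ/√(1−ζ²)), invert to get ζ = −ln(OS)/√(π² + ln²(OS)) with OS = 0.237.
−ln 0.237 = 1.440, so ζ = 1.440/√(π² + 2.073) = 0.417.
Then ω_n = 3/(ζ t_s) = 3/(0.417 × 2.70) = 2.67 rad/s.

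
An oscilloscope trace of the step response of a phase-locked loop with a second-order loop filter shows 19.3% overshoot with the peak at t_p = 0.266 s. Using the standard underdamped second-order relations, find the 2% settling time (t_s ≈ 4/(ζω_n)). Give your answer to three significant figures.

ζ from %OS: ζ = |ln 0.193|/√(π²+ln²0.193) = 0.464.
t_p = π/ω_d ⇒ ω_d = 11.8 rad/s; then ω_n = ω_d/√(1−ζ²) = 13.3 rad/s.
t_s ≈ 4/(ζω_n) = 4/(0.464·13.3) = 0.647 s.

t_s ≈ 0.647 s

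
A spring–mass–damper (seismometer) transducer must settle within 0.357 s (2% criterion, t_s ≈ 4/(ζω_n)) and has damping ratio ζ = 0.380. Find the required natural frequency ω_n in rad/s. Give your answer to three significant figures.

Rearranging t_s ≈ 4/(ζω_n) gives ω_n = 4/(ζ·t_s) = 4/(0.380 × 0.357) = 29.5 rad/s.

ω_n ≈ 29.5 rad/s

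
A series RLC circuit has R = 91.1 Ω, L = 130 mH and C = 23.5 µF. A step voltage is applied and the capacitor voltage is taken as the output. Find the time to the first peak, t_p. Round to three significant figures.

For a series RLC circuit (capacitor voltage as output), ω_n = 1/√(LC) = 1/√(130 mH · 23.5 µF) = 572 rad/s.
ζ = (R/2)·√(C/L) = (91.1/2)·√(23.5 µF/130 mH) = 0.612.
ω_d = ω_n√(1−ζ²) = 452 rad/s. t_p = π/ω_d = 0.00695 s.

t_p ≈ 0.00695 s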